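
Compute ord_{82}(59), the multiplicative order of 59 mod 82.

ord(59) | φ(82) = φ(2)·φ(41) = 1·40 = 40 = 2^3 · 5.
Divisors of 40: 1, 2, 4, 5, 8, 10, 20, 40.
Check 59^d mod 82 for each divisor in increasing order:
59^1 ≡ 59 (mod 82)
59^2 ≡ 37 (mod 82)
59^4 ≡ 57 (mod 82)
59^5 ≡ 1 (mod 82) ✓
So ord_82(59) = 5.

5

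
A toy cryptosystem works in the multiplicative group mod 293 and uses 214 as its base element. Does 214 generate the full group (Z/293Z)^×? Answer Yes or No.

φ(293) = 293 − 1 = 292 = 2^2 · 73.
An element g generates (Z/293Z)^× iff g^(292/q) ≢ 1 (mod 293) for each prime q ∈ {2, 73}.
214^146 ≡ 292 (mod 293)  [q = 2: ≢ 1 ✓]
214^4 ≡ 126 (mod 293)  [q = 73: ≢ 1 ✓]
All checks pass, so 214 has order 292 and is a primitive root modulo 293.

Yes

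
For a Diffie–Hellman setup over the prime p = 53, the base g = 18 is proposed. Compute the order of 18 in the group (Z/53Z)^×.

52

By Lagrange's theorem, ord_53(18) divides φ(53) = 53 − 1 = 52 = 2^2 · 13.
Divisors of 52: 1, 2, 4, 13, 26, 52.
Check 18^d mod 53 for each divisor in increasing order:
18^1 ≡ 18 (mod 53)
18^2 ≡ 6 (mod 53)
18^4 ≡ 36 (mod 53)
18^13 ≡ 23 (mod 53)
18^26 ≡ 52 (mod 53)
18^52 ≡ 1 (mod 53) ✓
Therefore the multiplicative order of 18 modulo 53 is 52.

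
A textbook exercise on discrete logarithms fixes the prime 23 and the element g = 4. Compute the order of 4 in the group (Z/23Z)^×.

11

Since 4 ∈ (Z/23Z)^×, its order divides φ(23) = 23 − 1 = 22 = 2 · 11.
Divisors of 22: 1, 2, 11, 22.
Compute 4^d (mod 23) for the divisors d until we hit 1:
4^1 ≡ 4 (mod 23)
4^2 ≡ 16 (mod 23)
4^11 ≡ 1 (mod 23) ✓
So ord_23(4) = 11.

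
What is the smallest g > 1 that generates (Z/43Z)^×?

3

φ(43) = 43 − 1 = 42 = 2 · 3 · 7.
g is a primitive root iff g^(42/q) ≢ 1 (mod 43) for each prime q ∈ {2, 3, 7}.
g = 2: 2^21 ≡ 42; 2^14 ≡ 1 — hits 1, so not a primitive root.
g = 3: 3^21 ≡ 42; 3^14 ≡ 36; 3^6 ≡ 41 — none is 1, so 3 is a primitive root.
Hence the least primitive root of 43 is 3.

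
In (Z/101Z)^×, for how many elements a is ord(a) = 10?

4

φ(101) = 101 − 1 = 100 = 2^2 · 5^2.
(Z/101Z)^× is cyclic (|G| = 100); a cyclic group of order m has exactly φ(d) elements of each order d | m, and none otherwise.
10 = 2 · 5 divides 100, and φ(10) = 4.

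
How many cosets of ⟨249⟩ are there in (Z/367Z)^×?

1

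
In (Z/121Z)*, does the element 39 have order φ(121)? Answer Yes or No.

φ(121) = φ(11^2) = 11·(11−1) = 110 = 2 · 5 · 11.
39 is a primitive root mod 121 iff 39^(φ(121)/q) ≢ 1 for every prime q | φ(121), i.e. q ∈ {2, 5, 11}.
39^55 ≡ 120 (mod 121)  [q = 2: ≢ 1 ✓]
39^22 ≡ 3 (mod 121)  [q = 5: ≢ 1 ✓]
39^10 ≡ 111 (mod 121)  [q = 11: ≢ 1 ✓]
All checks pass, so 39 has order 110 and is a primitive root modulo 121.

Yes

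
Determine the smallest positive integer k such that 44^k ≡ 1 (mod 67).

Since 44 ∈ (Z/67Z)^×, its order divides φ(67) = 67 − 1 = 66 = 2 · 3 · 11.
Divisors of 66: 1, 2, 3, 6, 11, 22, 33, 66.
Check 44^d mod 67 for each divisor in increasing order:
44^1 ≡ 44
44^2 ≡ 60
44^3 ≡ 27
44^6 ≡ 59
44^11 ≡ 38
44^22 ≡ 37
44^33 ≡ 66
44^66 ≡ 1
So ord_67(44) = 66.

66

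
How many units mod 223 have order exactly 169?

0

φ(223) = 223 − 1 = 222 = 2 · 3 · 37.
In a cyclic group of order 222, there are φ(d) elements of order d for each divisor d of 222, and zero for non-divisors.
169 does not divide 222, so no element of (Z/223Z)^× has order 169.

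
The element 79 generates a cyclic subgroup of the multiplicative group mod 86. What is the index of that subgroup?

ord(79) | φ(86) = φ(2)·φ(43) = 1·42 = 42 = 2 · 3 · 7.
Divisors of 42: 1, 2, 3, 6, 7, 14, 21, 42.
Check 79^d mod 86 for each divisor in increasing order:
79^1 ≡ 79 (mod 86)
79^2 ≡ 49 (mod 86)
79^3 ≡ 1 (mod 86) ✓
The order of 79 is 3, so the subgroup it generates has 3 elements.
[(Z/86Z)^× : ⟨79⟩] = 42/3 = 14.

14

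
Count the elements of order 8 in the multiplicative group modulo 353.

4

φ(353) = 353 − 1 = 352 = 2^5 · 11.
(Z/353Z)^× is cyclic (|G| = 352); a cyclic group of order m has exactly φ(d) elements of each order d | m, and none otherwise.
8 = 2^3 divides 352, and φ(8) = 4.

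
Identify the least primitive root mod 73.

5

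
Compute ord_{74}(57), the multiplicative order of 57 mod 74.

36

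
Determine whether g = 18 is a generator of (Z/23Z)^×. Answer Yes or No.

No

φ(23) = 23 − 1 = 22 = 2 · 11.
It suffices to check that the order of 18 is not a proper divisor of 22: compute 18^(22/q) for q ∈ {2, 11}.
18^11 ≡ 1 (mod 23)  [q = 2: ≡ 1 ✗]
18^2 ≡ 2 (mod 23)  [q = 11: ≢ 1 ✓]
The check at q = 2 fails, so 18 generates a proper subgroup.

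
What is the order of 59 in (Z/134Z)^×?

11

The order of 59 must divide φ(134) = φ(2)·φ(67) = 1·66 = 66 = 2 · 3 · 11.
Divisors of 66: 1, 2, 3, 6, 11, 22, 33, 66.
Test each divisor d:
59^1 ≡ 59 (mod 134)
59^2 ≡ 131 (mod 134)
59^3 ≡ 91 (mod 134)
59^6 ≡ 107 (mod 134)
59^11 ≡ 1 (mod 134) ✓
Hence ord(59) = 11.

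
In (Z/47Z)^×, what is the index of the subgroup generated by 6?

2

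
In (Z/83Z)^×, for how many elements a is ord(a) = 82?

40

φ(83) = 83 − 1 = 82 = 2 · 41.
In a cyclic group of order 82, there are φ(d) elements of order d for each divisor d of 82, and zero for non-divisors.
82 = 2 · 41 divides 82, and φ(82) = 40.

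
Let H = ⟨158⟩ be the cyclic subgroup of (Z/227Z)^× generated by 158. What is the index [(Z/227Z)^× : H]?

1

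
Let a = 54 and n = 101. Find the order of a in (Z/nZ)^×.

25

The order of 54 must divide φ(101) = 101 − 1 = 100 = 2^2 · 5^2.
Divisors of 100: 1, 2, 4, 5, 10, 20, 25, 50, 100.
Check 54^d mod 101 for each divisor in increasing order:
54^1 ≡ 54 (mod 101)
54^2 ≡ 88 (mod 101)
54^4 ≡ 68 (mod 101)
54^5 ≡ 36 (mod 101)
54^10 ≡ 84 (mod 101)
54^20 ≡ 87 (mod 101)
54^25 ≡ 1 (mod 101) ✓
Hence ord(54) = 25.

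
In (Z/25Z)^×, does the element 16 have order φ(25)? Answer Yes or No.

No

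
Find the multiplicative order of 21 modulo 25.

5

ord(21) | φ(25) = φ(5^2) = 5·(5−1) = 20 = 2^2 · 5.
Divisors of 20: 1, 2, 4, 5, 10, 20.
Compute 21^d (mod 25) for the divisors d until we hit 1:
21^1 ≡ 21 (mod 25)
21^2 ≡ 16 (mod 25)
21^4 ≡ 6 (mod 25)
21^5 ≡ 1 (mod 25) ✓
Hence ord(21) = 5.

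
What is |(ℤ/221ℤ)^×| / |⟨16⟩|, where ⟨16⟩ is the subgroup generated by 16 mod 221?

32

The order of 16 must divide φ(221) = φ(13·17) = (13−1)·(17−1) = 12·16 = 192 = 2^6 · 3.
Divisors of 192: 1, 2, 3, 4, 6, 8, 12, 16, 24, 32, 48, 64, 96, 192.
Evaluate successive powers at the divisors of 192:
16^1 ≡ 16 (mod 221)
16^2 ≡ 35 (mod 221)
16^3 ≡ 118 (mod 221)
16^4 ≡ 120 (mod 221)
16^6 ≡ 1 (mod 221) ✓
So ord_221(16) = 6, hence |⟨16⟩| = 6.
[(Z/221Z)^× : ⟨16⟩] = 192/6 = 32.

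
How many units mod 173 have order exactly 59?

0

φ(173) = 173 − 1 = 172 = 2^2 · 43.
Since (Z/173Z)^× is cyclic of order 172, the number of elements of order d is φ(d) when d | 172 and 0 otherwise.
59 does not divide 172, so no element of (Z/173Z)^× has order 59.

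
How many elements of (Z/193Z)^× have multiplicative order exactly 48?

φ(193) = 193 − 1 = 192 = 2^6 · 3.
Since (Z/193Z)^× is cyclic of order 192, the number of elements of order d is φ(d) when d | 192 and 0 otherwise.
48 = 2^4 · 3 divides 192, and φ(48) = 16.

16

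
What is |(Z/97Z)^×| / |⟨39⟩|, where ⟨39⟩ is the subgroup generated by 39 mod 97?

1

ord(39) | φ(97) = 97 − 1 = 96 = 2^5 · 3.
Divisors of 96: 1, 2, 3, 4, 6, 8, 12, 16, 24, 32, 48, 96.
Test each divisor d:
39^1 ≡ 39 (mod 97)
39^2 ≡ 66 (mod 97)
39^3 ≡ 52 (mod 97)
39^4 ≡ 88 (mod 97)
39^6 ≡ 85 (mod 97)
39^8 ≡ 81 (mod 97)
39^12 ≡ 47 (mod 97)
39^16 ≡ 62 (mod 97)
39^24 ≡ 75 (mod 97)
39^32 ≡ 61 (mod 97)
39^48 ≡ 96 (mod 97)
39^96 ≡ 1 (mod 97) ✓
Thus |⟨39⟩| = ord(39) = 96.
[(Z/97Z)^× : ⟨39⟩] = 96/96 = 1.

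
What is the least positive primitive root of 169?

2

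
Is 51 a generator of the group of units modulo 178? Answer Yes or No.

Yes

φ(178) = φ(2)·φ(89) = 1·88 = 88 = 2^3 · 11.
An element g generates (Z/178Z)^× iff g^(88/q) ≢ 1 (mod 178) for each prime q ∈ {2, 11}.
51^44 ≡ 177 (mod 178)  [q = 2: ≢ 1 ✓]
51^8 ≡ 67 (mod 178)  [q = 11: ≢ 1 ✓]
All checks pass, so 51 has order 88 and is a primitive root modulo 178.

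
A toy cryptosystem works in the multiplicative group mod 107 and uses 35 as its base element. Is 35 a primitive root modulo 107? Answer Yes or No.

No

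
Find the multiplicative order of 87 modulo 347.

The order of 87 must divide φ(347) = 347 − 1 = 346 = 2 · 173.
Divisors of 346: 1, 2, 173, 346.
Check 87^d mod 347 for each divisor in increasing order:
87^1 ≡ 87 (mod 347)
87^2 ≡ 282 (mod 347)
87^173 ≡ 1 (mod 347) ✓
Therefore the multiplicative order of 87 modulo 347 is 173.

173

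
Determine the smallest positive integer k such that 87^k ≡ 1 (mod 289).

Since 87 ∈ (Z/289Z)^×, its order divides φ(289) = φ(17^2) = 17·(17−1) = 272 = 2^4 · 17.
Divisors of 272: 1, 2, 4, 8, 16, 17, 34, 68, 136, 272.
Compute 87^d (mod 289) for the divisors d until we hit 1:
87^1 ≡ 87 (mod 289)
87^2 ≡ 55 (mod 289)
87^4 ≡ 135 (mod 289)
87^8 ≡ 18 (mod 289)
87^16 ≡ 35 (mod 289)
87^17 ≡ 155 (mod 289)
87^34 ≡ 38 (mod 289)
87^68 ≡ 288 (mod 289)
87^136 ≡ 1 (mod 289) ✓
The smallest such exponent is 136, so the order of 87 is 136.

136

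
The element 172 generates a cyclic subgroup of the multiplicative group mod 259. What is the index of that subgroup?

ord(172) | φ(259) = φ(7·37) = (7−1)·(37−1) = 6·36 = 216 = 2^3 · 3^3.
Divisors of 216: 1, 2, 3, 4, 6, 8, 9, 12, 18, 24, 27, 36, 54, 72, 108, 216.
Evaluate successive powers at the divisors of 216:
172^1 ≡ 172
172^2 ≡ 58
172^3 ≡ 134
172^4 ≡ 256
172^6 ≡ 85
172^8 ≡ 9
172^9 ≡ 253
172^12 ≡ 232
172^18 ≡ 36
172^24 ≡ 211
172^27 ≡ 43
172^36 ≡ 1
Thus |⟨172⟩| = ord(172) = 36.
[(Z/259Z)^× : ⟨172⟩] = 216/36 = 6.

6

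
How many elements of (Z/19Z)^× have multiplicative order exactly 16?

0

φ(19) = 19 − 1 = 18 = 2 · 3^2.
(Z/19Z)^× is cyclic (|G| = 18); a cyclic group of order m has exactly φ(d) elements of each order d | m, and none otherwise.
Here 18 is not a multiple of 16, so there are no elements of order 16.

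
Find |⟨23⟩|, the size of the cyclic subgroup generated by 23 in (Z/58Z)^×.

7

Since 23 ∈ (Z/58Z)^×, its order divides φ(58) = φ(2)·φ(29) = 1·28 = 28 = 2^2 · 7.
Divisors of 28: 1, 2, 4, 7, 14, 28.
Evaluate successive powers at the divisors of 28:
23^1 ≡ 23 (mod 58)
23^2 ≡ 7 (mod 58)
23^4 ≡ 49 (mod 58)
23^7 ≡ 1 (mod 58) ✓
Hence ord(23) = 7.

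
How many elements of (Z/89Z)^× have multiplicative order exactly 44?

φ(89) = 89 − 1 = 88 = 2^3 · 11.
Since (Z/89Z)^× is cyclic of order 88, the number of elements of order d is φ(d) when d | 88 and 0 otherwise.
44 = 2^2 · 11 divides 88, and φ(44) = 20.

20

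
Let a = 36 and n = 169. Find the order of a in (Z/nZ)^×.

78

The order of 36 must divide φ(169) = φ(13^2) = 13·(13−1) = 156 = 2^2 · 3 · 13.
Divisors of 156: 1, 2, 3, 4, 6, 12, 13, 26, 39, 52, 78, 156.
Compute 36^d (mod 169) for the divisors d until we hit 1:
36^1 ≡ 36 (mod 169)
36^2 ≡ 113 (mod 169)
36^3 ≡ 12 (mod 169)
36^4 ≡ 94 (mod 169)
36^6 ≡ 144 (mod 169)
36^12 ≡ 118 (mod 169)
36^13 ≡ 23 (mod 169)
36^26 ≡ 22 (mod 169)
36^39 ≡ 168 (mod 169)
36^52 ≡ 146 (mod 169)
36^78 ≡ 1 (mod 169) ✓
Therefore the multiplicative order of 36 modulo 169 is 78.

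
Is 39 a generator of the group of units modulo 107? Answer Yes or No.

No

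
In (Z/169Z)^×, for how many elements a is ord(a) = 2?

1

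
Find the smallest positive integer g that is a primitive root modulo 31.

φ(31) = 31 − 1 = 30 = 2 · 3 · 5.
Test candidates g = 2, 3, … against the prime factors q ∈ {2, 3, 5} of φ(31): g is a generator iff g^(30/q) ≢ 1 for every such q.
g = 2: 2^15 ≡ 1 — hits 1, so not a primitive root.
g = 3: 3^15 ≡ 30; 3^10 ≡ 25; 3^6 ≡ 16 — none is 1, so 3 is a primitive root.
Hence the least primitive root of 31 is 3.

3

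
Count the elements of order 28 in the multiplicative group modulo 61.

0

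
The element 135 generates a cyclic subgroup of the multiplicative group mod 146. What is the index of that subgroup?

By Lagrange's theorem, ord_146(135) divides φ(146) = φ(2)·φ(73) = 1·72 = 72 = 2^3 · 3^2.
Divisors of 72: 1, 2, 3, 4, 6, 8, 9, 12, 18, 24, 36, 72.
Check 135^d mod 146 for each divisor in increasing order:
135^1 ≡ 135 (mod 146)
135^2 ≡ 121 (mod 146)
135^3 ≡ 129 (mod 146)
135^4 ≡ 41 (mod 146)
135^6 ≡ 143 (mod 146)
135^8 ≡ 75 (mod 146)
135^9 ≡ 51 (mod 146)
135^12 ≡ 9 (mod 146)
135^18 ≡ 119 (mod 146)
135^24 ≡ 81 (mod 146)
135^36 ≡ 145 (mod 146)
135^72 ≡ 1 (mod 146) ✓
So ord_146(135) = 72, hence |⟨135⟩| = 72.
Index = |(Z/146Z)^×| / |⟨135⟩| = 72 / 72 = 1.

1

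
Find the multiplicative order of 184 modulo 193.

8

Since 184 ∈ (Z/193Z)^×, its order divides φ(193) = 193 − 1 = 192 = 2^6 · 3.
Divisors of 192: 1, 2, 3, 4, 6, 8, 12, 16, 24, 32, 48, 64, 96, 192.
Test each divisor d:
184^1 ≡ 184
184^2 ≡ 81
184^3 ≡ 43
184^4 ≡ 192
184^6 ≡ 112
184^8 ≡ 1
Therefore the multiplicative order of 184 modulo 193 is 8.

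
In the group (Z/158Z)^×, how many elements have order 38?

φ(158) = φ(2)·φ(79) = 1·78 = 78 = 2 · 3 · 13.
(Z/158Z)^× is cyclic (|G| = 78); a cyclic group of order m has exactly φ(d) elements of each order d | m, and none otherwise.
38 does not divide 78, so no element of (Z/158Z)^× has order 38.

0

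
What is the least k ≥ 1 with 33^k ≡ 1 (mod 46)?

22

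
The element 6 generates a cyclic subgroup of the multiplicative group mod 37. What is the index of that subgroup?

ord(6) | φ(37) = 37 − 1 = 36 = 2^2 · 3^2.
Divisors of 36: 1, 2, 3, 4, 6, 9, 12, 18, 36.
Evaluate successive powers at the divisors of 36:
6^1 ≡ 6
6^2 ≡ 36
6^3 ≡ 31
6^4 ≡ 1
So ord_37(6) = 4, hence |⟨6⟩| = 4.
Index = |(Z/37Z)^×| / |⟨6⟩| = 36 / 4 = 9.

9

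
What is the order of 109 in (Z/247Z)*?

Since 109 ∈ (Z/247Z)^×, its order divides φ(247) = φ(13·19) = (13−1)·(19−1) = 12·18 = 216 = 2^3 · 3^3.
Divisors of 216: 1, 2, 3, 4, 6, 8, 9, 12, 18, 24, 27, 36, 54, 72, 108, 216.
Compute 109^d (mod 247) for the divisors d until we hit 1:
109^1 ≡ 109 (mod 247)
109^2 ≡ 25 (mod 247)
109^3 ≡ 8 (mod 247)
109^4 ≡ 131 (mod 247)
109^6 ≡ 64 (mod 247)
109^8 ≡ 118 (mod 247)
109^9 ≡ 18 (mod 247)
109^12 ≡ 144 (mod 247)
109^18 ≡ 77 (mod 247)
109^24 ≡ 235 (mod 247)
109^27 ≡ 151 (mod 247)
109^36 ≡ 1 (mod 247) ✓
Hence ord(109) = 36.

36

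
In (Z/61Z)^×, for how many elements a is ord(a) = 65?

φ(61) = 61 − 1 = 60 = 2^2 · 3 · 5.
(Z/61Z)^× is cyclic (|G| = 60); a cyclic group of order m has exactly φ(d) elements of each order d | m, and none otherwise.
Here 60 is not a multiple of 65, so there are no elements of order 65.

0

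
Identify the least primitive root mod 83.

2

φ(83) = 83 − 1 = 82 = 2 · 41.
g is a primitive root iff g^(82/q) ≢ 1 (mod 83) for each prime q ∈ {2, 41}.
g = 2: 2^41 ≡ 82; 2^2 ≡ 4 — none is 1, so 2 is a primitive root.
So 2 is the smallest generator of (Z/83Z)^×.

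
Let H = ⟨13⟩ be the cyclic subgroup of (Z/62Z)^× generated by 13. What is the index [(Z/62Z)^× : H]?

1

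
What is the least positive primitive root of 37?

2

φ(37) = 37 − 1 = 36 = 2^2 · 3^2.
g is a primitive root iff g^(36/q) ≢ 1 (mod 37) for each prime q ∈ {2, 3}.
g = 2: 2^18 ≡ 36; 2^12 ≡ 26 — none is 1, so 2 is a primitive root.
Hence the least primitive root of 37 is 2.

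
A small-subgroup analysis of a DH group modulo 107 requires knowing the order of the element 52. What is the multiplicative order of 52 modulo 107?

53

Since 52 ∈ (Z/107Z)^×, its order divides φ(107) = 107 − 1 = 106 = 2 · 53.
Divisors of 106: 1, 2, 53, 106.
Evaluate successive powers at the divisors of 106:
52^1 ≡ 52 (mod 107)
52^2 ≡ 29 (mod 107)
52^53 ≡ 1 (mod 107) ✓
So ord_107(52) = 53.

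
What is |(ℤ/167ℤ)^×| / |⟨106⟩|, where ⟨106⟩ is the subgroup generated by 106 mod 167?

1

Since 106 ∈ (Z/167Z)^×, its order divides φ(167) = 167 − 1 = 166 = 2 · 83.
Divisors of 166: 1, 2, 83, 166.
Compute 106^d (mod 167) for the divisors d until we hit 1:
106^1 ≡ 106 (mod 167)
106^2 ≡ 47 (mod 167)
106^83 ≡ 166 (mod 167)
106^166 ≡ 1 (mod 167) ✓
So ord_167(106) = 166, hence |⟨106⟩| = 166.
[(Z/167Z)^× : ⟨106⟩] = 166/166 = 1.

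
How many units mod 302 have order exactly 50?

20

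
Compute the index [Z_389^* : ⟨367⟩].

By Lagrange's theorem, ord_389(367) divides φ(389) = 389 − 1 = 388 = 2^2 · 97.
Divisors of 388: 1, 2, 4, 97, 194, 388.
Check 367^d mod 389 for each divisor in increasing order:
367^1 ≡ 367 (mod 389)
367^2 ≡ 95 (mod 389)
367^4 ≡ 78 (mod 389)
367^97 ≡ 274 (mod 389)
367^194 ≡ 388 (mod 389)
367^388 ≡ 1 (mod 389) ✓
The order of 367 is 388, so the subgroup it generates has 388 elements.
[(Z/389Z)^× : ⟨367⟩] = 388/388 = 1.

1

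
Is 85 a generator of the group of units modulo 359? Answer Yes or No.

φ(359) = 359 − 1 = 358 = 2 · 179.
It suffices to check that the order of 85 is not a proper divisor of 358: compute 85^(358/q) for q ∈ {2, 179}.
85^179 ≡ 1 (mod 359)  [q = 2: ≡ 1 ✗]
85^2 ≡ 45 (mod 359)  [q = 179: ≢ 1 ✓]
85^179 ≡ 1 shows ord(85) | 179, strictly less than φ(359); not a primitive root.

No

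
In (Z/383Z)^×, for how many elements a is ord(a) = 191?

φ(383) = 383 − 1 = 382 = 2 · 191.
(Z/383Z)^× is cyclic (|G| = 382); a cyclic group of order m has exactly φ(d) elements of each order d | m, and none otherwise.
191 | 382, and φ(191) = 191 − 1 = 190.

190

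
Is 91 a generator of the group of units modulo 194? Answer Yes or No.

φ(194) = φ(2)·φ(97) = 1·96 = 96 = 2^5 · 3.
91 is a primitive root mod 194 iff 91^(φ(194)/q) ≢ 1 for every prime q | φ(194), i.e. q ∈ {2, 3}.
91^48 ≡ 1 (mod 194)  [q = 2: ≡ 1 ✗]
91^32 ≡ 61 (mod 194)  [q = 3: ≢ 1 ✓]
The check at q = 2 fails, so 91 generates a proper subgroup.

No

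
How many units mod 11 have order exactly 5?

φ(11) = 11 − 1 = 10 = 2 · 5.
(Z/11Z)^× is cyclic (|G| = 10); a cyclic group of order m has exactly φ(d) elements of each order d | m, and none otherwise.
5 | 10, and φ(5) = 5 − 1 = 4.

4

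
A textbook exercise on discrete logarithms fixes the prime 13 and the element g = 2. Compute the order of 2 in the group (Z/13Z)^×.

12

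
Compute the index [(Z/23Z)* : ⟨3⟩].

2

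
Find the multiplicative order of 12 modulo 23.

11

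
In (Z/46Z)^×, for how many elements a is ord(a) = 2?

φ(46) = φ(2)·φ(23) = 1·22 = 22 = 2 · 11.
Since (Z/46Z)^× is cyclic of order 22, the number of elements of order d is φ(d) when d | 22 and 0 otherwise.
2 | 22, and φ(2) = 2 − 1 = 1.

1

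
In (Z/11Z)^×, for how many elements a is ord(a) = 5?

4

φ(11) = 11 − 1 = 10 = 2 · 5.
(Z/11Z)^× is cyclic (|G| = 10); a cyclic group of order m has exactly φ(d) elements of each order d | m, and none otherwise.
5 | 10, and φ(5) = 5 − 1 = 4.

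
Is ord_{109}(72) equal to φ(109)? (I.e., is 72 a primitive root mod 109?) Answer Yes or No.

Yes

φ(109) = 109 − 1 = 108 = 2^2 · 3^3.
It suffices to check that the order of 72 is not a proper divisor of 108: compute 72^(108/q) for q ∈ {2, 3}.
72^54 ≡ 108 (mod 109)  [q = 2: ≢ 1 ✓]
72^36 ≡ 45 (mod 109)  [q = 3: ≢ 1 ✓]
All checks pass, so 72 has order 108 and is a primitive root modulo 109.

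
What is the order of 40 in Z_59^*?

ord(40) | φ(59) = 59 − 1 = 58 = 2 · 29.
Divisors of 58: 1, 2, 29, 58.
Compute 40^d (mod 59) for the divisors d until we hit 1:
40^1 ≡ 40 (mod 59)
40^2 ≡ 7 (mod 59)
40^29 ≡ 58 (mod 59)
40^58 ≡ 1 (mod 59) ✓
The smallest such exponent is 58, so the order of 40 is 58.

58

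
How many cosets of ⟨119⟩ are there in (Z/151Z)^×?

By Lagrange's theorem, ord_151(119) divides φ(151) = 151 − 1 = 150 = 2 · 3 · 5^2.
Divisors of 150: 1, 2, 3, 5, 6, 10, 15, 25, 30, 50, 75, 150.
Test each divisor d:
119^1 ≡ 119
119^2 ≡ 118
119^3 ≡ 150
119^5 ≡ 33
119^6 ≡ 1
Thus |⟨119⟩| = ord(119) = 6.
Index = |(Z/151Z)^×| / |⟨119⟩| = 150 / 6 = 25.

25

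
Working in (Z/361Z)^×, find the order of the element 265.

By Lagrange's theorem, ord_361(265) divides φ(361) = φ(19^2) = 19·(19−1) = 342 = 2 · 3^2 · 19.
Divisors of 342: 1, 2, 3, 6, 9, 18, 19, 38, 57, 114, 171, 342.
Check 265^d mod 361 for each divisor in increasing order:
265^1 ≡ 265
265^2 ≡ 191
265^3 ≡ 75
265^6 ≡ 210
265^9 ≡ 227
265^18 ≡ 267
265^19 ≡ 360
265^38 ≡ 1
So ord_361(265) = 38.

38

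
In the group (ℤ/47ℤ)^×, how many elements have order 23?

22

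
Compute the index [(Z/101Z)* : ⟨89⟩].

1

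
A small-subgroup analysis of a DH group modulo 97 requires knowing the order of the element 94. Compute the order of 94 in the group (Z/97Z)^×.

48

ord(94) | φ(97) = 97 − 1 = 96 = 2^5 · 3.
Divisors of 96: 1, 2, 3, 4, 6, 8, 12, 16, 24, 32, 48, 96.
Evaluate successive powers at the divisors of 96:
94^1 ≡ 94 (mod 97)
94^2 ≡ 9 (mod 97)
94^3 ≡ 70 (mod 97)
94^4 ≡ 81 (mod 97)
94^6 ≡ 50 (mod 97)
94^8 ≡ 62 (mod 97)
94^12 ≡ 75 (mod 97)
94^16 ≡ 61 (mod 97)
94^24 ≡ 96 (mod 97)
94^32 ≡ 35 (mod 97)
94^48 ≡ 1 (mod 97) ✓
So ord_97(94) = 48.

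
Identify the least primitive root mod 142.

7

φ(142) = φ(2)·φ(71) = 1·70 = 70 = 2 · 5 · 7.
Test candidates g = 2, 3, … against the prime factors q ∈ {2, 5, 7} of φ(142): g is a generator iff g^(70/q) ≢ 1 for every such q.
g = 2: gcd(2, 142) = 2 > 1, not a unit — skip.
g = 3: 3^35 ≡ 1 — hits 1, so not a primitive root.
g = 4: gcd(4, 142) = 2 > 1, not a unit — skip.
g = 5: 5^35 ≡ 1 — hits 1, so not a primitive root.
g = 6: gcd(6, 142) = 2 > 1, not a unit — skip.
g = 7: 7^35 ≡ 141; 7^14 ≡ 125; 7^10 ≡ 45 — none is 1, so 7 is a primitive root.
Hence the least primitive root of 142 is 7.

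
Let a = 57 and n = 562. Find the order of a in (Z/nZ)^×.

Since 57 ∈ (Z/562Z)^×, its order divides φ(562) = φ(2)·φ(281) = 1·280 = 280 = 2^3 · 5 · 7.
Divisors of 280: 1, 2, 4, 5, 7, 8, 10, 14, 20, 28, 35, 40, 56, 70, 140, 280.
Compute 57^d (mod 562) for the divisors d until we hit 1:
57^1 ≡ 57 (mod 562)
57^2 ≡ 439 (mod 562)
57^4 ≡ 517 (mod 562)
57^5 ≡ 245 (mod 562)
57^7 ≡ 213 (mod 562)
57^8 ≡ 339 (mod 562)
57^10 ≡ 453 (mod 562)
57^14 ≡ 409 (mod 562)
57^20 ≡ 79 (mod 562)
57^28 ≡ 367 (mod 562)
57^35 ≡ 53 (mod 562)
57^40 ≡ 59 (mod 562)
57^56 ≡ 371 (mod 562)
57^70 ≡ 561 (mod 562)
57^140 ≡ 1 (mod 562) ✓
Hence ord(57) = 140.

140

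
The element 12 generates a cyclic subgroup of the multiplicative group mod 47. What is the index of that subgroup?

By Lagrange's theorem, ord_47(12) divides φ(47) = 47 − 1 = 46 = 2 · 23.
Divisors of 46: 1, 2, 23, 46.
Compute 12^d (mod 47) for the divisors d until we hit 1:
12^1 ≡ 12 (mod 47)
12^2 ≡ 3 (mod 47)
12^23 ≡ 1 (mod 47) ✓
Thus |⟨12⟩| = ord(12) = 23.
[(Z/47Z)^× : ⟨12⟩] = 46/23 = 2.

2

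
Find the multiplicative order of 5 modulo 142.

The order of 5 must divide φ(142) = φ(2)·φ(71) = 1·70 = 70 = 2 · 5 · 7.
Divisors of 70: 1, 2, 5, 7, 10, 14, 35, 70.
Evaluate successive powers at the divisors of 70:
5^1 ≡ 5 (mod 142)
5^2 ≡ 25 (mod 142)
5^5 ≡ 1 (mod 142) ✓
Hence ord(5) = 5.

5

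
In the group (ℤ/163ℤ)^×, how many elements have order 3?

φ(163) = 163 − 1 = 162 = 2 · 3^4.
(Z/163Z)^× is cyclic (|G| = 162); a cyclic group of order m has exactly φ(d) elements of each order d | m, and none otherwise.
3 | 162, and φ(3) = 3 − 1 = 2.

2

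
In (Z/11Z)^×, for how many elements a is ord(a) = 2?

1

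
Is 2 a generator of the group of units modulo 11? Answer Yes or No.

Yes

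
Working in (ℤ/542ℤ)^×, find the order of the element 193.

270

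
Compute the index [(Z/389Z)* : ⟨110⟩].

1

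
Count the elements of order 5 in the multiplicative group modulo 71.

φ(71) = 71 − 1 = 70 = 2 · 5 · 7.
(Z/71Z)^× is cyclic (|G| = 70); a cyclic group of order m has exactly φ(d) elements of each order d | m, and none otherwise.
5 | 70, and φ(5) = 5 − 1 = 4.

4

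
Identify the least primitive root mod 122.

7

φ(122) = φ(2)·φ(61) = 1·60 = 60 = 2^2 · 3 · 5.
Test candidates g = 2, 3, … against the prime factors q ∈ {2, 3, 5} of φ(122): g is a generator iff g^(60/q) ≢ 1 for every such q.
g = 2: gcd(2, 122) = 2 > 1, not a unit — skip.
g = 3: 3^30 ≡ 1 — hits 1, so not a primitive root.
g = 4: gcd(4, 122) = 2 > 1, not a unit — skip.
g = 5: 5^30 ≡ 1 — hits 1, so not a primitive root.
g = 6: gcd(6, 122) = 2 > 1, not a unit — skip.
g = 7: 7^30 ≡ 121; 7^20 ≡ 47; 7^12 ≡ 95 — none is 1, so 7 is a primitive root.
Hence the least primitive root of 122 is 7.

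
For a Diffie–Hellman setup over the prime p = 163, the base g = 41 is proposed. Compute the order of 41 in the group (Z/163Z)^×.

81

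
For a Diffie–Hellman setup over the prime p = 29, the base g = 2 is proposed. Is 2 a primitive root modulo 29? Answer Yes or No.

Yes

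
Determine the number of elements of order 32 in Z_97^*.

16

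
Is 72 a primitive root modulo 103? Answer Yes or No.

No

φ(103) = 103 − 1 = 102 = 2 · 3 · 17.
Test 72^(102/q) mod 103 for each prime factor q of 102:
72^51 ≡ 1 (mod 103)  [q = 2: ≡ 1 ✗]
72^34 ≡ 1 (mod 103)  [q = 3: ≡ 1 ✗]
72^6 ≡ 61 (mod 103)  [q = 17: ≢ 1 ✓]
72^51 ≡ 1 shows ord(72) | 51, strictly less than φ(103); not a primitive root.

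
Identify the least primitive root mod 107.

2

φ(107) = 107 − 1 = 106 = 2 · 53.
Test candidates g = 2, 3, … against the prime factors q ∈ {2, 53} of φ(107): g is a generator iff g^(106/q) ≢ 1 for every such q.
g = 2: 2^53 ≡ 106; 2^2 ≡ 4 — none is 1, so 2 is a primitive root.
So 2 is the smallest generator of (Z/107Z)^×.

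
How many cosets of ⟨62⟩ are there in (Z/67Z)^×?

6

By Lagrange's theorem, ord_67(62) divides φ(67) = 67 − 1 = 66 = 2 · 3 · 11.
Divisors of 66: 1, 2, 3, 6, 11, 22, 33, 66.
Test each divisor d:
62^1 ≡ 62 (mod 67)
62^2 ≡ 25 (mod 67)
62^3 ≡ 9 (mod 67)
62^6 ≡ 14 (mod 67)
62^11 ≡ 1 (mod 67) ✓
The order of 62 is 11, so the subgroup it generates has 11 elements.
[(Z/67Z)^× : ⟨62⟩] = 66/11 = 6.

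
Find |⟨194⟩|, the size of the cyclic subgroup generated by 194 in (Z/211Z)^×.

105

ord(194) | φ(211) = 211 − 1 = 210 = 2 · 3 · 5 · 7.
Divisors of 210: 1, 2, 3, 5, 6, 7, 10, 14, 15, 21, 30, 35, 42, 70, 105, 210.
Test each divisor d:
194^1 ≡ 194
194^2 ≡ 78
194^3 ≡ 151
194^5 ≡ 173
194^6 ≡ 13
194^7 ≡ 201
194^10 ≡ 178
194^14 ≡ 100
194^15 ≡ 199
194^21 ≡ 55
194^30 ≡ 144
194^35 ≡ 14
194^42 ≡ 71
194^70 ≡ 196
194^105 ≡ 1
So ord_211(194) = 105.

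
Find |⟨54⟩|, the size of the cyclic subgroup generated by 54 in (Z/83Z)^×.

ord(54) | φ(83) = 83 − 1 = 82 = 2 · 41.
Divisors of 82: 1, 2, 41, 82.
Evaluate successive powers at the divisors of 82:
54^1 ≡ 54 (mod 83)
54^2 ≡ 11 (mod 83)
54^41 ≡ 82 (mod 83)
54^82 ≡ 1 (mod 83) ✓
So ord_83(54) = 82.

82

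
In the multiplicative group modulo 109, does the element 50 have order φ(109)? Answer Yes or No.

Yes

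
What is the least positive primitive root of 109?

6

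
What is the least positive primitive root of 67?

2

φ(67) = 67 − 1 = 66 = 2 · 3 · 11.
Test candidates g = 2, 3, … against the prime factors q ∈ {2, 3, 11} of φ(67): g is a generator iff g^(66/q) ≢ 1 for every such q.
g = 2: 2^33 ≡ 66; 2^22 ≡ 37; 2^6 ≡ 64 — none is 1, so 2 is a primitive root.
So 2 is the smallest generator of (Z/67Z)^×.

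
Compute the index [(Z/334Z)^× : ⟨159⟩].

ord(159) | φ(334) = φ(2)·φ(167) = 1·166 = 166 = 2 · 83.
Divisors of 166: 1, 2, 83, 166.
Check 159^d mod 334 for each divisor in increasing order:
159^1 ≡ 159 (mod 334)
159^2 ≡ 231 (mod 334)
159^83 ≡ 333 (mod 334)
159^166 ≡ 1 (mod 334) ✓
Thus |⟨159⟩| = ord(159) = 166.
The index is φ(334) / ord(159) = 166 / 166 = 1.

1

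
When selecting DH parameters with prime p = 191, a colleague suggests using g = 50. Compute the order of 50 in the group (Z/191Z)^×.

95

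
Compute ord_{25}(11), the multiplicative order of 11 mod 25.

Since 11 ∈ (Z/25Z)^×, its order divides φ(25) = φ(5^2) = 5·(5−1) = 20 = 2^2 · 5.
Divisors of 20: 1, 2, 4, 5, 10, 20.
Check 11^d mod 25 for each divisor in increasing order:
11^1 ≡ 11
11^2 ≡ 21
11^4 ≡ 16
11^5 ≡ 1
Hence ord(11) = 5.

5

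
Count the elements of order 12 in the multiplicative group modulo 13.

φ(13) = 13 − 1 = 12 = 2^2 · 3.
(Z/13Z)^× is cyclic (|G| = 12); a cyclic group of order m has exactly φ(d) elements of each order d | m, and none otherwise.
12 = 2^2 · 3 divides 12, and φ(12) = 4.

4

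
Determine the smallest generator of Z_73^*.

φ(73) = 73 − 1 = 72 = 2^3 · 3^2.
g is a primitive root iff g^(72/q) ≢ 1 (mod 73) for each prime q ∈ {2, 3}.
g = 2: 2^36 ≡ 1 — hits 1, so not a primitive root.
g = 3: 3^36 ≡ 1 — hits 1, so not a primitive root.
g = 4: 4^36 ≡ 1 — hits 1, so not a primitive root.
g = 5: 5^36 ≡ 72; 5^24 ≡ 8 — none is 1, so 5 is a primitive root.
Hence the least primitive root of 73 is 5.

5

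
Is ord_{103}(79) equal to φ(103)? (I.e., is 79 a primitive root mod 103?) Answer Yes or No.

No

φ(103) = 103 − 1 = 102 = 2 · 3 · 17.
An element g generates (Z/103Z)^× iff g^(102/q) ≢ 1 (mod 103) for each prime q ∈ {2, 3, 17}.
79^51 ≡ 1 (mod 103)  [q = 2: ≡ 1 ✗]
79^34 ≡ 1 (mod 103)  [q = 3: ≡ 1 ✗]
79^6 ≡ 72 (mod 103)  [q = 17: ≢ 1 ✓]
Since 79^51 ≡ 1, the order of 79 divides 51 < 102, so 79 is not a primitive root.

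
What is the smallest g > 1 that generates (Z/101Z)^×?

2

φ(101) = 101 − 1 = 100 = 2^2 · 5^2.
g is a primitive root iff g^(100/q) ≢ 1 (mod 101) for each prime q ∈ {2, 5}.
g = 2: 2^50 ≡ 100; 2^20 ≡ 95 — none is 1, so 2 is a primitive root.
So 2 is the smallest generator of (Z/101Z)^×.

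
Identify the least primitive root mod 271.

6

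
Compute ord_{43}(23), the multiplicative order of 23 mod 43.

ord(23) | φ(43) = 43 − 1 = 42 = 2 · 3 · 7.
Divisors of 42: 1, 2, 3, 6, 7, 14, 21, 42.
Evaluate successive powers at the divisors of 42:
23^1 ≡ 23
23^2 ≡ 13
23^3 ≡ 41
23^6 ≡ 4
23^7 ≡ 6
23^14 ≡ 36
23^21 ≡ 1
Hence ord(23) = 21.

21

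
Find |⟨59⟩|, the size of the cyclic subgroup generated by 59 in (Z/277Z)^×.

ord(59) | φ(277) = 277 − 1 = 276 = 2^2 · 3 · 23.
Divisors of 276: 1, 2, 3, 4, 6, 12, 23, 46, 69, 92, 138, 276.
Check 59^d mod 277 for each divisor in increasing order:
59^1 ≡ 59
59^2 ≡ 157
59^3 ≡ 122
59^4 ≡ 273
59^6 ≡ 203
59^12 ≡ 213
59^23 ≡ 276
59^46 ≡ 1
Therefore the multiplicative order of 59 modulo 277 is 46.

46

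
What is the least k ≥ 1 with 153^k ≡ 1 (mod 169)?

By Lagrange's theorem, ord_169(153) divides φ(169) = φ(13^2) = 13·(13−1) = 156 = 2^2 · 3 · 13.
Divisors of 156: 1, 2, 3, 4, 6, 12, 13, 26, 39, 52, 78, 156.
Compute 153^d (mod 169) for the divisors d until we hit 1:
153^1 ≡ 153 (mod 169)
153^2 ≡ 87 (mod 169)
153^3 ≡ 129 (mod 169)
153^4 ≡ 133 (mod 169)
153^6 ≡ 79 (mod 169)
153^12 ≡ 157 (mod 169)
153^13 ≡ 23 (mod 169)
153^26 ≡ 22 (mod 169)
153^39 ≡ 168 (mod 169)
153^52 ≡ 146 (mod 169)
153^78 ≡ 1 (mod 169) ✓
Hence ord(153) = 78.

78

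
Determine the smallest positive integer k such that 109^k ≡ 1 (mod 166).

41

By Lagrange's theorem, ord_166(109) divides φ(166) = φ(2)·φ(83) = 1·82 = 82 = 2 · 41.
Divisors of 82: 1, 2, 41, 82.
Test each divisor d:
109^1 ≡ 109 (mod 166)
109^2 ≡ 95 (mod 166)
109^41 ≡ 1 (mod 166) ✓
Therefore the multiplicative order of 109 modulo 166 is 41.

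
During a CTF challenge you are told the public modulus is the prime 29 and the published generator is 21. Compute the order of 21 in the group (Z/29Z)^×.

28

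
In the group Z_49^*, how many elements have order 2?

φ(49) = φ(7^2) = 7·(7−1) = 42 = 2 · 3 · 7.
Since (Z/49Z)^× is cyclic of order 42, the number of elements of order d is φ(d) when d | 42 and 0 otherwise.
2 | 42, and φ(2) = 2 − 1 = 1.

1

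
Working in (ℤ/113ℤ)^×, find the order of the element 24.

112

Since 24 ∈ (Z/113Z)^×, its order divides φ(113) = 113 − 1 = 112 = 2^4 · 7.
Divisors of 112: 1, 2, 4, 7, 8, 14, 16, 28, 56, 112.
Check 24^d mod 113 for each divisor in increasing order:
24^1 ≡ 24 (mod 113)
24^2 ≡ 11 (mod 113)
24^4 ≡ 8 (mod 113)
24^7 ≡ 78 (mod 113)
24^8 ≡ 64 (mod 113)
24^14 ≡ 95 (mod 113)
24^16 ≡ 28 (mod 113)
24^28 ≡ 98 (mod 113)
24^56 ≡ 112 (mod 113)
24^112 ≡ 1 (mod 113) ✓
So ord_113(24) = 112.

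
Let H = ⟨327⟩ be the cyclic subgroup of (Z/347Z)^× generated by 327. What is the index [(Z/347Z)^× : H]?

2

By Lagrange's theorem, ord_347(327) divides φ(347) = 347 − 1 = 346 = 2 · 173.
Divisors of 346: 1, 2, 173, 346.
Test each divisor d:
327^1 ≡ 327
327^2 ≡ 53
327^173 ≡ 1
So ord_347(327) = 173, hence |⟨327⟩| = 173.
The index is φ(347) / ord(327) = 346 / 173 = 2.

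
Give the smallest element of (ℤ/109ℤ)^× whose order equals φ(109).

6

φ(109) = 109 − 1 = 108 = 2^2 · 3^3.
g is a primitive root iff g^(108/q) ≢ 1 (mod 109) for each prime q ∈ {2, 3}.
g = 2: 2^54 ≡ 108; 2^36 ≡ 1 — hits 1, so not a primitive root.
g = 3: 3^54 ≡ 1 — hits 1, so not a primitive root.
g = 4: 4^54 ≡ 1 — hits 1, so not a primitive root.
g = 5: 5^54 ≡ 1 — hits 1, so not a primitive root.
g = 6: 6^54 ≡ 108; 6^36 ≡ 63 — none is 1, so 6 is a primitive root.
The smallest primitive root modulo 109 is 6.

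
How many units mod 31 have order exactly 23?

0

φ(31) = 31 − 1 = 30 = 2 · 3 · 5.
In a cyclic group of order 30, there are φ(d) elements of order d for each divisor d of 30, and zero for non-divisors.
Since 23 ∤ 30, the count is 0.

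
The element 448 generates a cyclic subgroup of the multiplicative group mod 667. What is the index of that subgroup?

By Lagrange's theorem, ord_667(448) divides φ(667) = φ(23·29) = (23−1)·(29−1) = 22·28 = 616 = 2^3 · 7 · 11.
Divisors of 616: 1, 2, 4, 7, 8, 11, 14, 22, 28, 44, 56, 77, 88, 154, 308, 616.
Test each divisor d:
448^1 ≡ 448 (mod 667)
448^2 ≡ 604 (mod 667)
448^4 ≡ 634 (mod 667)
448^7 ≡ 260 (mod 667)
448^8 ≡ 422 (mod 667)
448^11 ≡ 91 (mod 667)
448^14 ≡ 233 (mod 667)
448^22 ≡ 277 (mod 667)
448^28 ≡ 262 (mod 667)
448^44 ≡ 24 (mod 667)
448^56 ≡ 610 (mod 667)
448^77 ≡ 666 (mod 667)
448^88 ≡ 576 (mod 667)
448^154 ≡ 1 (mod 667) ✓
The order of 448 is 154, so the subgroup it generates has 154 elements.
[(Z/667Z)^× : ⟨448⟩] = 616/154 = 4.

4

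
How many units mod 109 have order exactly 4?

2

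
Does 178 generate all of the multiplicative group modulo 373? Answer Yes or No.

φ(373) = 373 − 1 = 372 = 2^2 · 3 · 31.
Test 178^(372/q) mod 373 for each prime factor q of 372:
178^186 ≡ 372 (mod 373)  [q = 2: ≢ 1 ✓]
178^124 ≡ 88 (mod 373)  [q = 3: ≢ 1 ✓]
178^12 ≡ 366 (mod 373)  [q = 31: ≢ 1 ✓]
All checks pass, so 178 has order 372 and is a primitive root modulo 373.

Yes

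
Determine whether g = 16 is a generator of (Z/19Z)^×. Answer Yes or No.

No

φ(19) = 19 − 1 = 18 = 2 · 3^2.
It suffices to check that the order of 16 is not a proper divisor of 18: compute 16^(18/q) for q ∈ {2, 3}.
16^9 ≡ 1 (mod 19)  [q = 2: ≡ 1 ✗]
16^6 ≡ 7 (mod 19)  [q = 3: ≢ 1 ✓]
The check at q = 2 fails, so 16 generates a proper subgroup.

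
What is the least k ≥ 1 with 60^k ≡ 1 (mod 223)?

37

By Lagrange's theorem, ord_223(60) divides φ(223) = 223 − 1 = 222 = 2 · 3 · 37.
Divisors of 222: 1, 2, 3, 6, 37, 74, 111, 222.
Evaluate successive powers at the divisors of 222:
60^1 ≡ 60 (mod 223)
60^2 ≡ 32 (mod 223)
60^3 ≡ 136 (mod 223)
60^6 ≡ 210 (mod 223)
60^37 ≡ 1 (mod 223) ✓
Hence ord(60) = 37.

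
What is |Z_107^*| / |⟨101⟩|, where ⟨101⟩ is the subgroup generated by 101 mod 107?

2

The order of 101 must divide φ(107) = 107 − 1 = 106 = 2 · 53.
Divisors of 106: 1, 2, 53, 106.
Check 101^d mod 107 for each divisor in increasing order:
101^1 ≡ 101 (mod 107)
101^2 ≡ 36 (mod 107)
101^53 ≡ 1 (mod 107) ✓
The order of 101 is 53, so the subgroup it generates has 53 elements.
The index is φ(107) / ord(101) = 106 / 53 = 2.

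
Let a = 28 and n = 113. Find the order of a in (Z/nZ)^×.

7

By Lagrange's theorem, ord_113(28) divides φ(113) = 113 − 1 = 112 = 2^4 · 7.
Divisors of 112: 1, 2, 4, 7, 8, 14, 16, 28, 56, 112.
Compute 28^d (mod 113) for the divisors d until we hit 1:
28^1 ≡ 28
28^2 ≡ 106
28^4 ≡ 49
28^7 ≡ 1
Hence ord(28) = 7.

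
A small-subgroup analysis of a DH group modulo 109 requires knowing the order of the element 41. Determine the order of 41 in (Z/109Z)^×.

Since 41 ∈ (Z/109Z)^×, its order divides φ(109) = 109 − 1 = 108 = 2^2 · 3^3.
Divisors of 108: 1, 2, 3, 4, 6, 9, 12, 18, 27, 36, 54, 108.
Evaluate successive powers at the divisors of 108:
41^1 ≡ 41 (mod 109)
41^2 ≡ 46 (mod 109)
41^3 ≡ 33 (mod 109)
41^4 ≡ 45 (mod 109)
41^6 ≡ 108 (mod 109)
41^9 ≡ 76 (mod 109)
41^12 ≡ 1 (mod 109) ✓
The smallest such exponent is 12, so the order of 41 is 12.

12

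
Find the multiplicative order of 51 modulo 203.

42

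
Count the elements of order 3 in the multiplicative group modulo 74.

2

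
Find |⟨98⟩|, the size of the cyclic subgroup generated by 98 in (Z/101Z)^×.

100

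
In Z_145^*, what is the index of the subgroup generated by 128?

The order of 128 must divide φ(145) = φ(5·29) = (5−1)·(29−1) = 4·28 = 112 = 2^4 · 7.
Divisors of 112: 1, 2, 4, 7, 8, 14, 16, 28, 56, 112.
Evaluate successive powers at the divisors of 112:
128^1 ≡ 128
128^2 ≡ 144
128^4 ≡ 1
Thus |⟨128⟩| = ord(128) = 4.
The index is φ(145) / ord(128) = 112 / 4 = 28.

28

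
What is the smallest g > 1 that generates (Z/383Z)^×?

5

φ(383) = 383 − 1 = 382 = 2 · 191.
g is a primitive root iff g^(382/q) ≢ 1 (mod 383) for each prime q ∈ {2, 191}.
g = 2: 2^191 ≡ 1 — hits 1, so not a primitive root.
g = 3: 3^191 ≡ 1 — hits 1, so not a primitive root.
g = 4: 4^191 ≡ 1 — hits 1, so not a primitive root.
g = 5: 5^191 ≡ 382; 5^2 ≡ 25 — none is 1, so 5 is a primitive root.
Hence the least primitive root of 383 is 5.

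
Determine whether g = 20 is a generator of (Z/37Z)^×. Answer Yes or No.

φ(37) = 37 − 1 = 36 = 2^2 · 3^2.
Test 20^(36/q) mod 37 for each prime factor q of 36:
20^18 ≡ 36 (mod 37)  [q = 2: ≢ 1 ✓]
20^12 ≡ 26 (mod 37)  [q = 3: ≢ 1 ✓]
All checks pass, so 20 has order 36 and is a primitive root modulo 37.

Yes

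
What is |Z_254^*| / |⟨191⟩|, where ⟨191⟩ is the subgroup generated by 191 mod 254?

18

By Lagrange's theorem, ord_254(191) divides φ(254) = φ(2)·φ(127) = 1·126 = 126 = 2 · 3^2 · 7.
Divisors of 126: 1, 2, 3, 6, 7, 9, 14, 18, 21, 42, 63, 126.
Compute 191^d (mod 254) for the divisors d until we hit 1:
191^1 ≡ 191 (mod 254)
191^2 ≡ 159 (mod 254)
191^3 ≡ 143 (mod 254)
191^6 ≡ 129 (mod 254)
191^7 ≡ 1 (mod 254) ✓
The order of 191 is 7, so the subgroup it generates has 7 elements.
The index is φ(254) / ord(191) = 126 / 7 = 18.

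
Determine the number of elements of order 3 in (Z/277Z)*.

2

φ(277) = 277 − 1 = 276 = 2^2 · 3 · 23.
(Z/277Z)^× is cyclic (|G| = 276); a cyclic group of order m has exactly φ(d) elements of each order d | m, and none otherwise.
3 | 276, and φ(3) = 3 − 1 = 2.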